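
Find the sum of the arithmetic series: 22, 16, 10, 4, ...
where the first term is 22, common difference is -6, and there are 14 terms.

Sₙ = n/2 × (first + last)
Last term = a + (n-1)d = 22 + (14-1)×(-6) = -56
S_14 = 14/2 × (22 + (-56))
S_14 = 14/2 × (-34) = -238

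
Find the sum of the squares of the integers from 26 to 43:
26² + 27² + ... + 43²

Use ∑_{k=1}^{n} k² = n(n+1)(2n+1)/6, then subtract the first 25 terms.
∑_{k=1}^{43} k² = 43×44×87/6 = 27434
∑_{k=1}^{25} k² = 25×26×51/6 = 5525
∑_{k=26}^{43} k² = 27434 - 5525 = 21909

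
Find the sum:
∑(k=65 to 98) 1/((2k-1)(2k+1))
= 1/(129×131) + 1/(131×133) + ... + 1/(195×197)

Partial fractions: 1/((2k-1)(2k+1)) = (1/2)[1/(2k-1) - 1/(2k+1)]
The series telescopes:
= (1/2)[1/129 - 1/197]
= 34/25413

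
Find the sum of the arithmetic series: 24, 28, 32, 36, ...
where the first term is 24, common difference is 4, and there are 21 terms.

Sₙ = n/2 × (first + last)
Last term = a + (n-1)d = 24 + (21-1)×4 = 104
S_21 = 21/2 × (24 + 104)
S_21 = 21/2 × 128 = 1344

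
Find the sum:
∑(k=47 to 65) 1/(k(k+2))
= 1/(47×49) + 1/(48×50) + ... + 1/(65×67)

Partial fractions: 1/(k(k+2)) = (1/2)[1/k - 1/(k+2)]
Telescoping leaves the first two and last two terms:
= (1/2)[1/47 + 1/48 - 1/66 - 1/67]
= 6669/1108448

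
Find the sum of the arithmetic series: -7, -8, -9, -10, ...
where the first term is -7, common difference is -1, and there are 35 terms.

Sₙ = n/2 × (first + last)
Last term = a + (n-1)d = -7 + (35-1)×(-1) = -41
S_35 = 35/2 × (-7 + (-41))
S_35 = 35/2 × (-48) = -840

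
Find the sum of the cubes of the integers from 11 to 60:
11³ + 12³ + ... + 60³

Use ∑_{k=1}^{n} k³ = [n(n+1)/2]², then subtract the first 10 terms.
∑_{k=1}^{60} k³ = [60×61/2]² = 1830² = 3348900
∑_{k=1}^{10} k³ = [10×11/2]² = 55² = 3025
∑_{k=11}^{60} k³ = 3348900 - 3025 = 3345875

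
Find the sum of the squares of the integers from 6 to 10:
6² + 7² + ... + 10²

Use ∑_{k=1}^{n} k² = n(n+1)(2n+1)/6, then subtract the first 5 terms.
∑_{k=1}^{10} k² = 10×11×21/6 = 385
∑_{k=1}^{5} k² = 5×6×11/6 = 55
∑_{k=6}^{10} k² = 385 - 55 = 330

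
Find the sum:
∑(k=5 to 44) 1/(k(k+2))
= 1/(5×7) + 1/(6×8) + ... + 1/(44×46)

Partial fractions: 1/(k(k+2)) = (1/2)[1/k - 1/(k+2)]
Telescoping leaves the first two and last two terms:
= (1/2)[1/5 + 1/6 - 1/45 - 1/46]
= 167/1035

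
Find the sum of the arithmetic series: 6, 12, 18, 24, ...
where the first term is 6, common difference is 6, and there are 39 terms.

Sₙ = n/2 × (first + last)
Last term = a + (n-1)d = 6 + (39-1)×6 = 234
S_39 = 39/2 × (6 + 234)
S_39 = 39/2 × 240 = 4680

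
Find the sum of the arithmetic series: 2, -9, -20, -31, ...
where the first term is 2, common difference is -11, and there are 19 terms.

Sₙ = n/2 × (first + last)
Last term = a + (n-1)d = 2 + (19-1)×(-11) = -196
S_19 = 19/2 × (2 + (-196))
S_19 = 19/2 × (-194) = -1843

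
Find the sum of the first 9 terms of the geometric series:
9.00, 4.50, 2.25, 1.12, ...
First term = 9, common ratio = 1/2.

Sₙ = a(1 - rⁿ) / (1 - r)
S_9 = 9(1 - (1/2)^9) / (1 - (1/2))
S_9 = 9(1 - (1/512)) / (1/2)
S_9 = 4599/256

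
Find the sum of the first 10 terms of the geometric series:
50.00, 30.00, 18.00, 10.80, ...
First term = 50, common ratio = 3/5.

Sₙ = a(1 - rⁿ) / (1 - r)
S_10 = 50(1 - (3/5)^10) / (1 - (3/5))
S_10 = 50(1 - (59049/9765625)) / (2/5)
S_10 = 9706576/78125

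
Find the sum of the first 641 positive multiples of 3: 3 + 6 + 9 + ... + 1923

Factor out 3: = 3(1 + 2 + ... + 641) = 3 × n(n+1)/2
= 3 × 641×642/2
= 3 × 205761
= 617283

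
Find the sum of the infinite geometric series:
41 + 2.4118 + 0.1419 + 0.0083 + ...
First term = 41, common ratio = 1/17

For |r| < 1, S = a / (1 - r)
S = 41 / (1 - (1/17))
S = 41 / (16/17)
S = 697/16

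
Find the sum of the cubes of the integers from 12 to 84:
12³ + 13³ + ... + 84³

Use ∑_{k=1}^{n} k³ = [n(n+1)/2]², then subtract the first 11 terms.
∑_{k=1}^{84} k³ = [84×85/2]² = 3570² = 12744900
∑_{k=1}^{11} k³ = [11×12/2]² = 66² = 4356
∑_{k=12}^{84} k³ = 12744900 - 4356 = 12740544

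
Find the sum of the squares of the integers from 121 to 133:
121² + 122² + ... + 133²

Use ∑_{k=1}^{n} k² = n(n+1)(2n+1)/6, then subtract the first 120 terms.
∑_{k=1}^{133} k² = 133×134×267/6 = 793079
∑_{k=1}^{120} k² = 120×121×241/6 = 583220
∑_{k=121}^{133} k² = 793079 - 583220 = 209859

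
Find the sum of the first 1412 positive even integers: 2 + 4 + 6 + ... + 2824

Sum of first n even numbers = n(n+1)
= 1412×1413
= 1995156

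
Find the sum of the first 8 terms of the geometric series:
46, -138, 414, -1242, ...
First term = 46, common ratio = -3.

Sₙ = a(1 - rⁿ) / (1 - r)
S_8 = 46(1 - (-3)^8) / (1 - (-3))
S_8 = 46(1 - 6561) / (4)
S_8 = -75440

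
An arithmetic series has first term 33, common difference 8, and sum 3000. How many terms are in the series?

Using S = n/2 × [2a + (n-1)d]
3000 = n/2 × [2(33) + (n-1)(8)]
3000 = n/2 × [66 + 8n - 8]
6000 = n × [58 + 8n]
8n² + (58)n - 6000 = 0
Discriminant: Δ = (58)² - 4(8)(-6000) = 3364 + 192000 = 195364
√Δ = 442
n = [-(58) + √Δ] / (2·8) = (-58 + 442) / 16 = 384 / 16 = 24
(The negative root is discarded since n must be a positive integer.)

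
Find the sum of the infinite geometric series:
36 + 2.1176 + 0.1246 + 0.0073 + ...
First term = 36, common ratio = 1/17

For |r| < 1, S = a / (1 - r)
S = 36 / (1 - (1/17))
S = 36 / (16/17)
S = 153/4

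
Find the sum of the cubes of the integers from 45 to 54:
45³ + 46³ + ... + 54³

Use ∑_{k=1}^{n} k³ = [n(n+1)/2]², then subtract the first 44 terms.
∑_{k=1}^{54} k³ = [54×55/2]² = 1485² = 2205225
∑_{k=1}^{44} k³ = [44×45/2]² = 990² = 980100
∑_{k=45}^{54} k³ = 2205225 - 980100 = 1225125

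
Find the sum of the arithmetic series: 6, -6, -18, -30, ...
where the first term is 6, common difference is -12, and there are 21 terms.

Sₙ = n/2 × (first + last)
Last term = a + (n-1)d = 6 + (21-1)×(-12) = -234
S_21 = 21/2 × (6 + (-234))
S_21 = 21/2 × (-228) = -2394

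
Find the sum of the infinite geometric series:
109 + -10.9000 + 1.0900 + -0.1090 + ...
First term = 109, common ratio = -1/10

For |r| < 1, S = a / (1 - r)
S = 109 / (1 - (-1/10))
S = 109 / (11/10)
S = 1090/11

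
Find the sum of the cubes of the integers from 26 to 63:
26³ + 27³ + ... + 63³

Use ∑_{k=1}^{n} k³ = [n(n+1)/2]², then subtract the first 25 terms.
∑_{k=1}^{63} k³ = [63×64/2]² = 2016² = 4064256
∑_{k=1}^{25} k³ = [25×26/2]² = 325² = 105625
∑_{k=26}^{63} k³ = 4064256 - 105625 = 3958631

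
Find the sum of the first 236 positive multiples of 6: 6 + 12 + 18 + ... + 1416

Factor out 6: = 6(1 + 2 + ... + 236) = 6 × n(n+1)/2
= 6 × 236×237/2
= 6 × 27966
= 167796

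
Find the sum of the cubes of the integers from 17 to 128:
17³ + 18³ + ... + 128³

Use ∑_{k=1}^{n} k³ = [n(n+1)/2]², then subtract the first 16 terms.
∑_{k=1}^{128} k³ = [128×129/2]² = 8256² = 68161536
∑_{k=1}^{16} k³ = [16×17/2]² = 136² = 18496
∑_{k=17}^{128} k³ = 68161536 - 18496 = 68143040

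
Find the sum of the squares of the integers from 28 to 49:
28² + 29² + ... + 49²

Use ∑_{k=1}^{n} k² = n(n+1)(2n+1)/6, then subtract the first 27 terms.
∑_{k=1}^{49} k² = 49×50×99/6 = 40425
∑_{k=1}^{27} k² = 27×28×55/6 = 6930
∑_{k=28}^{49} k² = 40425 - 6930 = 33495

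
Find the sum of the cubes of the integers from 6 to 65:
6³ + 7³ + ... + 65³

Use ∑_{k=1}^{n} k³ = [n(n+1)/2]², then subtract the first 5 terms.
∑_{k=1}^{65} k³ = [65×66/2]² = 2145² = 4601025
∑_{k=1}^{5} k³ = [5×6/2]² = 15² = 225
∑_{k=6}^{65} k³ = 4601025 - 225 = 4600800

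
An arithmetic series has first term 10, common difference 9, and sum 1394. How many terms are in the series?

Using S = n/2 × [2a + (n-1)d]
1394 = n/2 × [2(10) + (n-1)(9)]
1394 = n/2 × [20 + 9n - 9]
2788 = n × [11 + 9n]
9n² + (11)n - 2788 = 0
Discriminant: Δ = (11)² - 4(9)(-2788) = 121 + 100368 = 100489
√Δ = 317
n = [-(11) + √Δ] / (2·9) = (-11 + 317) / 18 = 306 / 18 = 17
(The negative root is discarded since n must be a positive integer.)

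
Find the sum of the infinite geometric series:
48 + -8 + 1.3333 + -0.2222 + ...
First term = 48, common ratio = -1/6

For |r| < 1, S = a / (1 - r)
S = 48 / (1 - (-1/6))
S = 48 / (7/6)
S = 288/7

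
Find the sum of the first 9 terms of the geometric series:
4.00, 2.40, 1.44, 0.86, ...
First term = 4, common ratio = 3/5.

Sₙ = a(1 - rⁿ) / (1 - r)
S_9 = 4(1 - (3/5)^9) / (1 - (3/5))
S_9 = 4(1 - (19683/1953125)) / (2/5)
S_9 = 3866884/390625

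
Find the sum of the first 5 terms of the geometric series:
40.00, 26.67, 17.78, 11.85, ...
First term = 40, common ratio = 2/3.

Sₙ = a(1 - rⁿ) / (1 - r)
S_5 = 40(1 - (2/3)^5) / (1 - (2/3))
S_5 = 40(1 - (32/243)) / (1/3)
S_5 = 8440/81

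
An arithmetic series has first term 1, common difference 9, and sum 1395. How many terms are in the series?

Using S = n/2 × [2a + (n-1)d]
1395 = n/2 × [2(1) + (n-1)(9)]
1395 = n/2 × [2 + 9n - 9]
2790 = n × [-7 + 9n]
9n² + (-7)n - 2790 = 0
Discriminant: Δ = (-7)² - 4(9)(-2790) = 49 + 100440 = 100489
√Δ = 317
n = [-(-7) + √Δ] / (2·9) = (7 + 317) / 18 = 324 / 18 = 18
(The negative root is discarded since n must be a positive integer.)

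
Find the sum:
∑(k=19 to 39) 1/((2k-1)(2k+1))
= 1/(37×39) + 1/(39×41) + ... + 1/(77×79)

Partial fractions: 1/((2k-1)(2k+1)) = (1/2)[1/(2k-1) - 1/(2k+1)]
The series telescopes:
= (1/2)[1/37 - 1/79]
= 21/2923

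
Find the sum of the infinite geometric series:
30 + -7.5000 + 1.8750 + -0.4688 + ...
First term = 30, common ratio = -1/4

For |r| < 1, S = a / (1 - r)
S = 30 / (1 - (-1/4))
S = 30 / (5/4)
S = 24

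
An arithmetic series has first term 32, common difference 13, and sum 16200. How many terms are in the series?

Using S = n/2 × [2a + (n-1)d]
16200 = n/2 × [2(32) + (n-1)(13)]
16200 = n/2 × [64 + 13n - 13]
32400 = n × [51 + 13n]
13n² + (51)n - 32400 = 0
Discriminant: Δ = (51)² - 4(13)(-32400) = 2601 + 1684800 = 1687401
√Δ = 1299
n = [-(51) + √Δ] / (2·13) = (-51 + 1299) / 26 = 1248 / 26 = 48
(The negative root is discarded since n must be a positive integer.)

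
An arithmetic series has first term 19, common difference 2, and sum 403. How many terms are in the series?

Using S = n/2 × [2a + (n-1)d]
403 = n/2 × [2(19) + (n-1)(2)]
403 = n/2 × [38 + 2n - 2]
806 = n × [36 + 2n]
2n² + (36)n - 806 = 0
Discriminant: Δ = (36)² - 4(2)(-806) = 1296 + 6448 = 7744
√Δ = 88
n = [-(36) + √Δ] / (2·2) = (-36 + 88) / 4 = 52 / 4 = 13
(The negative root is discarded since n must be a positive integer.)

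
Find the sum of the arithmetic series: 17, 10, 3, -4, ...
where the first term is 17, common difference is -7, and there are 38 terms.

Sₙ = n/2 × (first + last)
Last term = a + (n-1)d = 17 + (38-1)×(-7) = -242
S_38 = 38/2 × (17 + (-242))
S_38 = 38/2 × (-225) = -4275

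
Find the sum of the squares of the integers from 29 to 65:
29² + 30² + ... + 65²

Use ∑_{k=1}^{n} k² = n(n+1)(2n+1)/6, then subtract the first 28 terms.
∑_{k=1}^{65} k² = 65×66×131/6 = 93665
∑_{k=1}^{28} k² = 28×29×57/6 = 7714
∑_{k=29}^{65} k² = 93665 - 7714 = 85951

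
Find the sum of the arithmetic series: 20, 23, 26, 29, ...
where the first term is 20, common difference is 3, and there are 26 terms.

Sₙ = n/2 × (first + last)
Last term = a + (n-1)d = 20 + (26-1)×3 = 95
S_26 = 26/2 × (20 + 95)
S_26 = 26/2 × 115 = 1495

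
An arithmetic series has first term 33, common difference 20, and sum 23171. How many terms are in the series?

Using S = n/2 × [2a + (n-1)d]
23171 = n/2 × [2(33) + (n-1)(20)]
23171 = n/2 × [66 + 20n - 20]
46342 = n × [46 + 20n]
20n² + (46)n - 46342 = 0
Discriminant: Δ = (46)² - 4(20)(-46342) = 2116 + 3707360 = 3709476
√Δ = 1926
n = [-(46) + √Δ] / (2·20) = (-46 + 1926) / 40 = 1880 / 40 = 47
(The negative root is discarded since n must be a positive integer.)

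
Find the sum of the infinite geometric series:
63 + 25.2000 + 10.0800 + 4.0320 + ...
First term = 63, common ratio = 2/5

For |r| < 1, S = a / (1 - r)
S = 63 / (1 - (2/5))
S = 63 / (3/5)
S = 105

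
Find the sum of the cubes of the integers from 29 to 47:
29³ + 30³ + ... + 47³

Use ∑_{k=1}^{n} k³ = [n(n+1)/2]², then subtract the first 28 terms.
∑_{k=1}^{47} k³ = [47×48/2]² = 1128² = 1272384
∑_{k=1}^{28} k³ = [28×29/2]² = 406² = 164836
∑_{k=29}^{47} k³ = 1272384 - 164836 = 1107548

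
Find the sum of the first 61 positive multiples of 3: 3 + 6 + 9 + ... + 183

Factor out 3: = 3(1 + 2 + ... + 61) = 3 × n(n+1)/2
= 3 × 61×62/2
= 3 × 1891
= 5673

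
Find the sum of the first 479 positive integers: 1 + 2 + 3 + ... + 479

Formula: ∑k = n(n+1)/2
= 479×480/2
= 229920/2
= 114960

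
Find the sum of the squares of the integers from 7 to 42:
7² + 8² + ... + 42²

Use ∑_{k=1}^{n} k² = n(n+1)(2n+1)/6, then subtract the first 6 terms.
∑_{k=1}^{42} k² = 42×43×85/6 = 25585
∑_{k=1}^{6} k² = 6×7×13/6 = 91
∑_{k=7}^{42} k² = 25585 - 91 = 25494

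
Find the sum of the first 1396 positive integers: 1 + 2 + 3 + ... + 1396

Formula: ∑k = n(n+1)/2
= 1396×1397/2
= 1950212/2
= 975106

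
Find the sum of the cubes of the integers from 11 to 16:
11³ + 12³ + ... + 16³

Use ∑_{k=1}^{n} k³ = [n(n+1)/2]², then subtract the first 10 terms.
∑_{k=1}^{16} k³ = [16×17/2]² = 136² = 18496
∑_{k=1}^{10} k³ = [10×11/2]² = 55² = 3025
∑_{k=11}^{16} k³ = 18496 - 3025 = 15471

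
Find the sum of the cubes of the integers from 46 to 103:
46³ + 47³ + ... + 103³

Use ∑_{k=1}^{n} k³ = [n(n+1)/2]², then subtract the first 45 terms.
∑_{k=1}^{103} k³ = [103×104/2]² = 5356² = 28686736
∑_{k=1}^{45} k³ = [45×46/2]² = 1035² = 1071225
∑_{k=46}^{103} k³ = 28686736 - 1071225 = 27615511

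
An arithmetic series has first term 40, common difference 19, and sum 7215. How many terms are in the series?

Using S = n/2 × [2a + (n-1)d]
7215 = n/2 × [2(40) + (n-1)(19)]
7215 = n/2 × [80 + 19n - 19]
14430 = n × [61 + 19n]
19n² + (61)n - 14430 = 0
Discriminant: Δ = (61)² - 4(19)(-14430) = 3721 + 1096680 = 1100401
√Δ = 1049
n = [-(61) + √Δ] / (2·19) = (-61 + 1049) / 38 = 988 / 38 = 26
(The negative root is discarded since n must be a positive integer.)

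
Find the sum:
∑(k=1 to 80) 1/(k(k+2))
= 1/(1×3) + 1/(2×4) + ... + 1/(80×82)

Partial fractions: 1/(k(k+2)) = (1/2)[1/k - 1/(k+2)]
Telescoping leaves the first two and last two terms:
= (1/2)[1/1 + 1/2 - 1/81 - 1/82]
= 2450/3321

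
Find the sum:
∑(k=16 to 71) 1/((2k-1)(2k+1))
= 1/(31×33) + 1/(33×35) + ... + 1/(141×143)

Partial fractions: 1/((2k-1)(2k+1)) = (1/2)[1/(2k-1) - 1/(2k+1)]
The series telescopes:
= (1/2)[1/31 - 1/143]
= 56/4433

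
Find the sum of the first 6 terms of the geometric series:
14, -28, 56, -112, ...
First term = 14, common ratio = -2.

Sₙ = a(1 - rⁿ) / (1 - r)
S_6 = 14(1 - (-2)^6) / (1 - (-2))
S_6 = 14(1 - 64) / (3)
S_6 = -294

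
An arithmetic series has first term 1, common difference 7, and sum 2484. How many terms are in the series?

Using S = n/2 × [2a + (n-1)d]
2484 = n/2 × [2(1) + (n-1)(7)]
2484 = n/2 × [2 + 7n - 7]
4968 = n × [-5 + 7n]
7n² + (-5)n - 4968 = 0
Discriminant: Δ = (-5)² - 4(7)(-4968) = 25 + 139104 = 139129
√Δ = 373
n = [-(-5) + √Δ] / (2·7) = (5 + 373) / 14 = 378 / 14 = 27
(The negative root is discarded since n must be a positive integer.)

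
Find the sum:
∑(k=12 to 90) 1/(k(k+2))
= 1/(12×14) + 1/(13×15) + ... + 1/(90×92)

Partial fractions: 1/(k(k+2)) = (1/2)[1/k - 1/(k+2)]
Telescoping leaves the first two and last two terms:
= (1/2)[1/12 + 1/13 - 1/91 - 1/92]
= 869/12558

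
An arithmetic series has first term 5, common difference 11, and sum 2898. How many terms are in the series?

Using S = n/2 × [2a + (n-1)d]
2898 = n/2 × [2(5) + (n-1)(11)]
2898 = n/2 × [10 + 11n - 11]
5796 = n × [-1 + 11n]
11n² + (-1)n - 5796 = 0
Discriminant: Δ = (-1)² - 4(11)(-5796) = 1 + 255024 = 255025
√Δ = 505
n = [-(-1) + √Δ] / (2·11) = (1 + 505) / 22 = 506 / 22 = 23
(The negative root is discarded since n must be a positive integer.)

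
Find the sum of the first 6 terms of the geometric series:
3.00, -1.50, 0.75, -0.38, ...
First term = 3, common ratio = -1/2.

Sₙ = a(1 - rⁿ) / (1 - r)
S_6 = 3(1 - (-1/2)^6) / (1 - (-1/2))
S_6 = 3(1 - (1/64)) / (3/2)
S_6 = 63/32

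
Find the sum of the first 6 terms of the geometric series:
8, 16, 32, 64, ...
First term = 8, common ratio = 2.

Sₙ = a(1 - rⁿ) / (1 - r)
S_6 = 8(1 - 2^6) / (1 - 2)
S_6 = 8(1 - 64) / (-1)
S_6 = 504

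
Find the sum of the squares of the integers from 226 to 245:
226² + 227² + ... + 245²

Use ∑_{k=1}^{n} k² = n(n+1)(2n+1)/6, then subtract the first 225 terms.
∑_{k=1}^{245} k² = 245×246×491/6 = 4932095
∑_{k=1}^{225} k² = 225×226×451/6 = 3822225
∑_{k=226}^{245} k² = 4932095 - 3822225 = 1109870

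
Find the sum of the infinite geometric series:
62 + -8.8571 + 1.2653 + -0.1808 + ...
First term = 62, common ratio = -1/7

For |r| < 1, S = a / (1 - r)
S = 62 / (1 - (-1/7))
S = 62 / (8/7)
S = 217/4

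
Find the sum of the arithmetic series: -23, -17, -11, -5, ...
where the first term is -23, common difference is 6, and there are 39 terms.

Sₙ = n/2 × (first + last)
Last term = a + (n-1)d = -23 + (39-1)×6 = 205
S_39 = 39/2 × (-23 + 205)
S_39 = 39/2 × 182 = 3549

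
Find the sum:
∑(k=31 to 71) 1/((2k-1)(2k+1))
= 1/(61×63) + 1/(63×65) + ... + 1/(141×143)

Partial fractions: 1/((2k-1)(2k+1)) = (1/2)[1/(2k-1) - 1/(2k+1)]
The series telescopes:
= (1/2)[1/61 - 1/143]
= 41/8723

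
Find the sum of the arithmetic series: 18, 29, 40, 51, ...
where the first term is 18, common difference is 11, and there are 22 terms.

Sₙ = n/2 × (first + last)
Last term = a + (n-1)d = 18 + (22-1)×11 = 249
S_22 = 22/2 × (18 + 249)
S_22 = 22/2 × 267 = 2937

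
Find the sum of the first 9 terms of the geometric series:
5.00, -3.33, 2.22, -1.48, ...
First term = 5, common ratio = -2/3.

Sₙ = a(1 - rⁿ) / (1 - r)
S_9 = 5(1 - (-2/3)^9) / (1 - (-2/3))
S_9 = 5(1 - (-512/19683)) / (5/3)
S_9 = 20195/6561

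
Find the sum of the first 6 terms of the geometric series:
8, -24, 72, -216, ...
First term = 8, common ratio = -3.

Sₙ = a(1 - rⁿ) / (1 - r)
S_6 = 8(1 - (-3)^6) / (1 - (-3))
S_6 = 8(1 - 729) / (4)
S_6 = -1456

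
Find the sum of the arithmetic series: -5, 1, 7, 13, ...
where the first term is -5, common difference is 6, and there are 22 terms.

Sₙ = n/2 × (first + last)
Last term = a + (n-1)d = -5 + (22-1)×6 = 121
S_22 = 22/2 × (-5 + 121)
S_22 = 22/2 × 116 = 1276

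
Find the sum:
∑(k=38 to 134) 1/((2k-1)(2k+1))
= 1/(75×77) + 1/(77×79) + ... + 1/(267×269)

Partial fractions: 1/((2k-1)(2k+1)) = (1/2)[1/(2k-1) - 1/(2k+1)]
The series telescopes:
= (1/2)[1/75 - 1/269]
= 97/20175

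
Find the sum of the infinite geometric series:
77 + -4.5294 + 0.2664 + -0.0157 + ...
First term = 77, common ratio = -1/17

For |r| < 1, S = a / (1 - r)
S = 77 / (1 - (-1/17))
S = 77 / (18/17)
S = 1309/18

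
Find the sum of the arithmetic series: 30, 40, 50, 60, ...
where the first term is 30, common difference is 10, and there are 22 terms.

Sₙ = n/2 × (first + last)
Last term = a + (n-1)d = 30 + (22-1)×10 = 240
S_22 = 22/2 × (30 + 240)
S_22 = 22/2 × 270 = 2970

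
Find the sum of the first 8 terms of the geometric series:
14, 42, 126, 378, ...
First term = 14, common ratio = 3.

Sₙ = a(1 - rⁿ) / (1 - r)
S_8 = 14(1 - 3^8) / (1 - 3)
S_8 = 14(1 - 6561) / (-2)
S_8 = 45920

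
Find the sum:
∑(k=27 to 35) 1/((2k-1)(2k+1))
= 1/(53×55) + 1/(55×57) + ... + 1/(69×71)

Partial fractions: 1/((2k-1)(2k+1)) = (1/2)[1/(2k-1) - 1/(2k+1)]
The series telescopes:
= (1/2)[1/53 - 1/71]
= 9/3763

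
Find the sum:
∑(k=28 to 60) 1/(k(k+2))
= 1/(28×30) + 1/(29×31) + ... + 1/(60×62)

Partial fractions: 1/(k(k+2)) = (1/2)[1/k - 1/(k+2)]
Telescoping leaves the first two and last two terms:
= (1/2)[1/28 + 1/29 - 1/61 - 1/62]
= 57849/3070984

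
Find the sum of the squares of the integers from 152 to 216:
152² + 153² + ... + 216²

Use ∑_{k=1}^{n} k² = n(n+1)(2n+1)/6, then subtract the first 151 terms.
∑_{k=1}^{216} k² = 216×217×433/6 = 3382596
∑_{k=1}^{151} k² = 151×152×303/6 = 1159076
∑_{k=152}^{216} k² = 3382596 - 1159076 = 2223520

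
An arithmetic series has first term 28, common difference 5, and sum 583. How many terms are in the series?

Using S = n/2 × [2a + (n-1)d]
583 = n/2 × [2(28) + (n-1)(5)]
583 = n/2 × [56 + 5n - 5]
1166 = n × [51 + 5n]
5n² + (51)n - 1166 = 0
Discriminant: Δ = (51)² - 4(5)(-1166) = 2601 + 23320 = 25921
√Δ = 161
n = [-(51) + √Δ] / (2·5) = (-51 + 161) / 10 = 110 / 10 = 11
(The negative root is discarded since n must be a positive integer.)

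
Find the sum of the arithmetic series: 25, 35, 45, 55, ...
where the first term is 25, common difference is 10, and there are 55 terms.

Sₙ = n/2 × (first + last)
Last term = a + (n-1)d = 25 + (55-1)×10 = 565
S_55 = 55/2 × (25 + 565)
S_55 = 55/2 × 590 = 16225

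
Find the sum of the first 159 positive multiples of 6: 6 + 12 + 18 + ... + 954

Factor out 6: = 6(1 + 2 + ... + 159) = 6 × n(n+1)/2
= 6 × 159×160/2
= 6 × 12720
= 76320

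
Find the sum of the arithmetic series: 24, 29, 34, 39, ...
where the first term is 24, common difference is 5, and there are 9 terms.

Sₙ = n/2 × (first + last)
Last term = a + (n-1)d = 24 + (9-1)×5 = 64
S_9 = 9/2 × (24 + 64)
S_9 = 9/2 × 88 = 396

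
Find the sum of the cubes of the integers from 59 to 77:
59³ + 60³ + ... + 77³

Use ∑_{k=1}^{n} k³ = [n(n+1)/2]², then subtract the first 58 terms.
∑_{k=1}^{77} k³ = [77×78/2]² = 3003² = 9018009
∑_{k=1}^{58} k³ = [58×59/2]² = 1711² = 2927521
∑_{k=59}^{77} k³ = 9018009 - 2927521 = 6090488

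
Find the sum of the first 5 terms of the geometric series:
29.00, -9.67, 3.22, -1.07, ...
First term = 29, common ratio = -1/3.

Sₙ = a(1 - rⁿ) / (1 - r)
S_5 = 29(1 - (-1/3)^5) / (1 - (-1/3))
S_5 = 29(1 - (-1/243)) / (4/3)
S_5 = 1769/81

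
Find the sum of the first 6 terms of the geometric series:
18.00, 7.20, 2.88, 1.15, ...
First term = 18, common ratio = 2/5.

Sₙ = a(1 - rⁿ) / (1 - r)
S_6 = 18(1 - (2/5)^6) / (1 - (2/5))
S_6 = 18(1 - (64/15625)) / (3/5)
S_6 = 93366/3125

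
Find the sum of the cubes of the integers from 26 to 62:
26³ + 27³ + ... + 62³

Use ∑_{k=1}^{n} k³ = [n(n+1)/2]², then subtract the first 25 terms.
∑_{k=1}^{62} k³ = [62×63/2]² = 1953² = 3814209
∑_{k=1}^{25} k³ = [25×26/2]² = 325² = 105625
∑_{k=26}^{62} k³ = 3814209 - 105625 = 3708584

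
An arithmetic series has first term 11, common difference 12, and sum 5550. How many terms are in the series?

Using S = n/2 × [2a + (n-1)d]
5550 = n/2 × [2(11) + (n-1)(12)]
5550 = n/2 × [22 + 12n - 12]
11100 = n × [10 + 12n]
12n² + (10)n - 11100 = 0
Discriminant: Δ = (10)² - 4(12)(-11100) = 100 + 532800 = 532900
√Δ = 730
n = [-(10) + √Δ] / (2·12) = (-10 + 730) / 24 = 720 / 24 = 30
(The negative root is discarded since n must be a positive integer.)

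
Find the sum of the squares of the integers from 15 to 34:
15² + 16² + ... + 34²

Use ∑_{k=1}^{n} k² = n(n+1)(2n+1)/6, then subtract the first 14 terms.
∑_{k=1}^{34} k² = 34×35×69/6 = 13685
∑_{k=1}^{14} k² = 14×15×29/6 = 1015
∑_{k=15}^{34} k² = 13685 - 1015 = 12670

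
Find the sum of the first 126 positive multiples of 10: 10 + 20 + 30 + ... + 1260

Factor out 10: = 10(1 + 2 + ... + 126) = 10 × n(n+1)/2
= 10 × 126×127/2
= 10 × 8001
= 80010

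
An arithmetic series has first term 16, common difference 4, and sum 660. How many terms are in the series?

Using S = n/2 × [2a + (n-1)d]
660 = n/2 × [2(16) + (n-1)(4)]
660 = n/2 × [32 + 4n - 4]
1320 = n × [28 + 4n]
4n² + (28)n - 1320 = 0
Discriminant: Δ = (28)² - 4(4)(-1320) = 784 + 21120 = 21904
√Δ = 148
n = [-(28) + √Δ] / (2·4) = (-28 + 148) / 8 = 120 / 8 = 15
(The negative root is discarded since n must be a positive integer.)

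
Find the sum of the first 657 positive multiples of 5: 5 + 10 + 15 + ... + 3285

Factor out 5: = 5(1 + 2 + ... + 657) = 5 × n(n+1)/2
= 5 × 657×658/2
= 5 × 216153
= 1080765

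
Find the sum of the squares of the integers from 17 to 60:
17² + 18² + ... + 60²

Use ∑_{k=1}^{n} k² = n(n+1)(2n+1)/6, then subtract the first 16 terms.
∑_{k=1}^{60} k² = 60×61×121/6 = 73810
∑_{k=1}^{16} k² = 16×17×33/6 = 1496
∑_{k=17}^{60} k² = 73810 - 1496 = 72314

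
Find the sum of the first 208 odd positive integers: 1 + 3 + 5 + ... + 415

Sum of first n odd numbers = n²
= 208²
= 43264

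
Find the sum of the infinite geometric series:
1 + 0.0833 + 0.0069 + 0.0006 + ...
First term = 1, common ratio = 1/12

For |r| < 1, S = a / (1 - r)
S = 1 / (1 - (1/12))
S = 1 / (11/12)
S = 12/11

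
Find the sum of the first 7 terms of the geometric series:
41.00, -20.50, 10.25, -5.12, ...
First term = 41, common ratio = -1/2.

Sₙ = a(1 - rⁿ) / (1 - r)
S_7 = 41(1 - (-1/2)^7) / (1 - (-1/2))
S_7 = 41(1 - (-1/128)) / (3/2)
S_7 = 1763/64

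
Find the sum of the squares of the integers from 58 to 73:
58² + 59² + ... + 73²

Use ∑_{k=1}^{n} k² = n(n+1)(2n+1)/6, then subtract the first 57 terms.
∑_{k=1}^{73} k² = 73×74×147/6 = 132349
∑_{k=1}^{57} k² = 57×58×115/6 = 63365
∑_{k=58}^{73} k² = 132349 - 63365 = 68984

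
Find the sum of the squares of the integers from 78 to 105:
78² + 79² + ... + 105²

Use ∑_{k=1}^{n} k² = n(n+1)(2n+1)/6, then subtract the first 77 terms.
∑_{k=1}^{105} k² = 105×106×211/6 = 391405
∑_{k=1}^{77} k² = 77×78×155/6 = 155155
∑_{k=78}^{105} k² = 391405 - 155155 = 236250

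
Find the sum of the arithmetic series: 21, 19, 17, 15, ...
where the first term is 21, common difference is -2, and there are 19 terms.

Sₙ = n/2 × (first + last)
Last term = a + (n-1)d = 21 + (19-1)×(-2) = -15
S_19 = 19/2 × (21 + (-15))
S_19 = 19/2 × 6 = 57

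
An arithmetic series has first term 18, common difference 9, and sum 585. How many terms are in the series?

Using S = n/2 × [2a + (n-1)d]
585 = n/2 × [2(18) + (n-1)(9)]
585 = n/2 × [36 + 9n - 9]
1170 = n × [27 + 9n]
9n² + (27)n - 1170 = 0
Discriminant: Δ = (27)² - 4(9)(-1170) = 729 + 42120 = 42849
√Δ = 207
n = [-(27) + √Δ] / (2·9) = (-27 + 207) / 18 = 180 / 18 = 10
(The negative root is discarded since n must be a positive integer.)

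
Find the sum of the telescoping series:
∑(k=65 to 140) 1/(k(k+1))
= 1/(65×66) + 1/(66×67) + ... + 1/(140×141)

Partial fractions: 1/(k(k+1)) = 1/k - 1/(k+1)
The series telescopes:
= (1/65 - 1/66) + (1/66 - 1/67) + ... + (1/140 - 1/141)
= 1/65 - 1/141
= 76/9165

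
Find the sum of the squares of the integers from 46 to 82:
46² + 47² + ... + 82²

Use ∑_{k=1}^{n} k² = n(n+1)(2n+1)/6, then subtract the first 45 terms.
∑_{k=1}^{82} k² = 82×83×165/6 = 187165
∑_{k=1}^{45} k² = 45×46×91/6 = 31395
∑_{k=46}^{82} k² = 187165 - 31395 = 155770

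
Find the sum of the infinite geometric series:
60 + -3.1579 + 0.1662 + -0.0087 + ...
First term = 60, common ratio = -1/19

For |r| < 1, S = a / (1 - r)
S = 60 / (1 - (-1/19))
S = 60 / (20/19)
S = 57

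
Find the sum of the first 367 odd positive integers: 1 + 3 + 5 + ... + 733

Sum of first n odd numbers = n²
= 367²
= 134689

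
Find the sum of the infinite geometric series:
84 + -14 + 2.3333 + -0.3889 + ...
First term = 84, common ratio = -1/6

For |r| < 1, S = a / (1 - r)
S = 84 / (1 - (-1/6))
S = 84 / (7/6)
S = 72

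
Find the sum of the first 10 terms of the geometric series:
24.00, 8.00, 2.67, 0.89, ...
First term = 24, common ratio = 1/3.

Sₙ = a(1 - rⁿ) / (1 - r)
S_10 = 24(1 - (1/3)^10) / (1 - (1/3))
S_10 = 24(1 - (1/59049)) / (2/3)
S_10 = 236192/6561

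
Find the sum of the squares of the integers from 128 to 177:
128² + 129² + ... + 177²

Use ∑_{k=1}^{n} k² = n(n+1)(2n+1)/6, then subtract the first 127 terms.
∑_{k=1}^{177} k² = 177×178×355/6 = 1864105
∑_{k=1}^{127} k² = 127×128×255/6 = 690880
∑_{k=128}^{177} k² = 1864105 - 690880 = 1173225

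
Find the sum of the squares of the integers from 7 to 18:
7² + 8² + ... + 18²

Use ∑_{k=1}^{n} k² = n(n+1)(2n+1)/6, then subtract the first 6 terms.
∑_{k=1}^{18} k² = 18×19×37/6 = 2109
∑_{k=1}^{6} k² = 6×7×13/6 = 91
∑_{k=7}^{18} k² = 2109 - 91 = 2018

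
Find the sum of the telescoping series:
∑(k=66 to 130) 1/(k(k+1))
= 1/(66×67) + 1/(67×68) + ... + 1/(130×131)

Partial fractions: 1/(k(k+1)) = 1/k - 1/(k+1)
The series telescopes:
= (1/66 - 1/67) + (1/67 - 1/68) + ... + (1/130 - 1/131)
= 1/66 - 1/131
= 65/8646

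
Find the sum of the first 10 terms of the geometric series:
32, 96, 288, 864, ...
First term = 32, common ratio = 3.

Sₙ = a(1 - rⁿ) / (1 - r)
S_10 = 32(1 - 3^10) / (1 - 3)
S_10 = 32(1 - 59049) / (-2)
S_10 = 944768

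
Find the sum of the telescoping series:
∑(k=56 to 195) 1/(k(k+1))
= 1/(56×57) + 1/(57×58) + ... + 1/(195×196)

Partial fractions: 1/(k(k+1)) = 1/k - 1/(k+1)
The series telescopes:
= (1/56 - 1/57) + (1/57 - 1/58) + ... + (1/195 - 1/196)
= 1/56 - 1/196
= 5/392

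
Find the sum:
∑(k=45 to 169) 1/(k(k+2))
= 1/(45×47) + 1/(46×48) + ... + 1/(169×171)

Partial fractions: 1/(k(k+2)) = (1/2)[1/k - 1/(k+2)]
Telescoping leaves the first two and last two terms:
= (1/2)[1/45 + 1/46 - 1/170 - 1/171]
= 2155/133722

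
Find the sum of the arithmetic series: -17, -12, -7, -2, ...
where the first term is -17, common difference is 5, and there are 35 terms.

Sₙ = n/2 × (first + last)
Last term = a + (n-1)d = -17 + (35-1)×5 = 153
S_35 = 35/2 × (-17 + 153)
S_35 = 35/2 × 136 = 2380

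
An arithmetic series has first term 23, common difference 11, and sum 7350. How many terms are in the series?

Using S = n/2 × [2a + (n-1)d]
7350 = n/2 × [2(23) + (n-1)(11)]
7350 = n/2 × [46 + 11n - 11]
14700 = n × [35 + 11n]
11n² + (35)n - 14700 = 0
Discriminant: Δ = (35)² - 4(11)(-14700) = 1225 + 646800 = 648025
√Δ = 805
n = [-(35) + √Δ] / (2·11) = (-35 + 805) / 22 = 770 / 22 = 35
(The negative root is discarded since n must be a positive integer.)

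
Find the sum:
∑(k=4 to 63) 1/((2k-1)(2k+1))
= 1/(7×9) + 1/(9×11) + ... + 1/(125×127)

Partial fractions: 1/((2k-1)(2k+1)) = (1/2)[1/(2k-1) - 1/(2k+1)]
The series telescopes:
= (1/2)[1/7 - 1/127]
= 60/889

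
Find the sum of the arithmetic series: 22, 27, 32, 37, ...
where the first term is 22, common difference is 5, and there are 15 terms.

Sₙ = n/2 × (first + last)
Last term = a + (n-1)d = 22 + (15-1)×5 = 92
S_15 = 15/2 × (22 + 92)
S_15 = 15/2 × 114 = 855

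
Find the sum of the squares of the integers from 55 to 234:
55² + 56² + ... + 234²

Use ∑_{k=1}^{n} k² = n(n+1)(2n+1)/6, then subtract the first 54 terms.
∑_{k=1}^{234} k² = 234×235×469/6 = 4298385
∑_{k=1}^{54} k² = 54×55×109/6 = 53955
∑_{k=55}^{234} k² = 4298385 - 53955 = 4244430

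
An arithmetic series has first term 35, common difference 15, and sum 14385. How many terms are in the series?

Using S = n/2 × [2a + (n-1)d]
14385 = n/2 × [2(35) + (n-1)(15)]
14385 = n/2 × [70 + 15n - 15]
28770 = n × [55 + 15n]
15n² + (55)n - 28770 = 0
Discriminant: Δ = (55)² - 4(15)(-28770) = 3025 + 1726200 = 1729225
√Δ = 1315
n = [-(55) + √Δ] / (2·15) = (-55 + 1315) / 30 = 1260 / 30 = 42
(The negative root is discarded since n must be a positive integer.)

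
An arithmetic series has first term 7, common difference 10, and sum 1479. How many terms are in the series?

Using S = n/2 × [2a + (n-1)d]
1479 = n/2 × [2(7) + (n-1)(10)]
1479 = n/2 × [14 + 10n - 10]
2958 = n × [4 + 10n]
10n² + (4)n - 2958 = 0
Discriminant: Δ = (4)² - 4(10)(-2958) = 16 + 118320 = 118336
√Δ = 344
n = [-(4) + √Δ] / (2·10) = (-4 + 344) / 20 = 340 / 20 = 17
(The negative root is discarded since n must be a positive integer.)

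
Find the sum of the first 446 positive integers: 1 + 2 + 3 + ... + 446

Formula: ∑k = n(n+1)/2
= 446×447/2
= 199362/2
= 99681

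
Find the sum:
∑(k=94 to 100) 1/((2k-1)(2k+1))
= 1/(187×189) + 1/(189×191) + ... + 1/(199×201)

Partial fractions: 1/((2k-1)(2k+1)) = (1/2)[1/(2k-1) - 1/(2k+1)]
The series telescopes:
= (1/2)[1/187 - 1/201]
= 7/37587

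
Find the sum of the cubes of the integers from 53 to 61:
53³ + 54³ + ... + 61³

Use ∑_{k=1}^{n} k³ = [n(n+1)/2]², then subtract the first 52 terms.
∑_{k=1}^{61} k³ = [61×62/2]² = 1891² = 3575881
∑_{k=1}^{52} k³ = [52×53/2]² = 1378² = 1898884
∑_{k=53}^{61} k³ = 3575881 - 1898884 = 1676997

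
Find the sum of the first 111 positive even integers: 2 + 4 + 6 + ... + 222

Sum of first n even numbers = n(n+1)
= 111×112
= 12432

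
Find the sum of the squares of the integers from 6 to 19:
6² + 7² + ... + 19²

Use ∑_{k=1}^{n} k² = n(n+1)(2n+1)/6, then subtract the first 5 terms.
∑_{k=1}^{19} k² = 19×20×39/6 = 2470
∑_{k=1}^{5} k² = 5×6×11/6 = 55
∑_{k=6}^{19} k² = 2470 - 55 = 2415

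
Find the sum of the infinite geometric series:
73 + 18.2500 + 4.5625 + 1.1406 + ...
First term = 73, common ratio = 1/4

For |r| < 1, S = a / (1 - r)
S = 73 / (1 - (1/4))
S = 73 / (3/4)
S = 292/3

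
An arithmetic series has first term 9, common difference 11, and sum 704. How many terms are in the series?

Using S = n/2 × [2a + (n-1)d]
704 = n/2 × [2(9) + (n-1)(11)]
704 = n/2 × [18 + 11n - 11]
1408 = n × [7 + 11n]
11n² + (7)n - 1408 = 0
Discriminant: Δ = (7)² - 4(11)(-1408) = 49 + 61952 = 62001
√Δ = 249
n = [-(7) + √Δ] / (2·11) = (-7 + 249) / 22 = 242 / 22 = 11
(The negative root is discarded since n must be a positive integer.)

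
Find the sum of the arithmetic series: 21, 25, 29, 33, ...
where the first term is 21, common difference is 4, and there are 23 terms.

Sₙ = n/2 × (first + last)
Last term = a + (n-1)d = 21 + (23-1)×4 = 109
S_23 = 23/2 × (21 + 109)
S_23 = 23/2 × 130 = 1495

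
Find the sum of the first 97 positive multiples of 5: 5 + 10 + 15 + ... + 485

Factor out 5: = 5(1 + 2 + ... + 97) = 5 × n(n+1)/2
= 5 × 97×98/2
= 5 × 4753
= 23765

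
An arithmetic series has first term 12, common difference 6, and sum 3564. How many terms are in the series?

Using S = n/2 × [2a + (n-1)d]
3564 = n/2 × [2(12) + (n-1)(6)]
3564 = n/2 × [24 + 6n - 6]
7128 = n × [18 + 6n]
6n² + (18)n - 7128 = 0
Discriminant: Δ = (18)² - 4(6)(-7128) = 324 + 171072 = 171396
√Δ = 414
n = [-(18) + √Δ] / (2·6) = (-18 + 414) / 12 = 396 / 12 = 33
(The negative root is discarded since n must be a positive integer.)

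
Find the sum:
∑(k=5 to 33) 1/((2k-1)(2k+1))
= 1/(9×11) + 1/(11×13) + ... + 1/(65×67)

Partial fractions: 1/((2k-1)(2k+1)) = (1/2)[1/(2k-1) - 1/(2k+1)]
The series telescopes:
= (1/2)[1/9 - 1/67]
= 29/603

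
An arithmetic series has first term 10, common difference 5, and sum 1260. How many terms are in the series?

Using S = n/2 × [2a + (n-1)d]
1260 = n/2 × [2(10) + (n-1)(5)]
1260 = n/2 × [20 + 5n - 5]
2520 = n × [15 + 5n]
5n² + (15)n - 2520 = 0
Discriminant: Δ = (15)² - 4(5)(-2520) = 225 + 50400 = 50625
√Δ = 225
n = [-(15) + √Δ] / (2·5) = (-15 + 225) / 10 = 210 / 10 = 21
(The negative root is discarded since n must be a positive integer.)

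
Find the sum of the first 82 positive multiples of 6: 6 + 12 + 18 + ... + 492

Factor out 6: = 6(1 + 2 + ... + 82) = 6 × n(n+1)/2
= 6 × 82×83/2
= 6 × 3403
= 20418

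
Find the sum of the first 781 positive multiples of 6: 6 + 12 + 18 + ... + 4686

Factor out 6: = 6(1 + 2 + ... + 781) = 6 × n(n+1)/2
= 6 × 781×782/2
= 6 × 305371
= 1832226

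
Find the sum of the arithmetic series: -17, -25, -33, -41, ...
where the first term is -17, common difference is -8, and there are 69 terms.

Sₙ = n/2 × (first + last)
Last term = a + (n-1)d = -17 + (69-1)×(-8) = -561
S_69 = 69/2 × (-17 + (-561))
S_69 = 69/2 × (-578) = -19941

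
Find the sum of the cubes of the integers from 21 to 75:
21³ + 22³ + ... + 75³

Use ∑_{k=1}^{n} k³ = [n(n+1)/2]², then subtract the first 20 terms.
∑_{k=1}^{75} k³ = [75×76/2]² = 2850² = 8122500
∑_{k=1}^{20} k³ = [20×21/2]² = 210² = 44100
∑_{k=21}^{75} k³ = 8122500 - 44100 = 8078400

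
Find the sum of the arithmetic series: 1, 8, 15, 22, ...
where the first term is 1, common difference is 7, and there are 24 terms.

Sₙ = n/2 × (first + last)
Last term = a + (n-1)d = 1 + (24-1)×7 = 162
S_24 = 24/2 × (1 + 162)
S_24 = 24/2 × 163 = 1956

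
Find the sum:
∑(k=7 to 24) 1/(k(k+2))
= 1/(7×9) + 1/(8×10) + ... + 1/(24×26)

Partial fractions: 1/(k(k+2)) = (1/2)[1/k - 1/(k+2)]
Telescoping leaves the first two and last two terms:
= (1/2)[1/7 + 1/8 - 1/25 - 1/26]
= 3447/36400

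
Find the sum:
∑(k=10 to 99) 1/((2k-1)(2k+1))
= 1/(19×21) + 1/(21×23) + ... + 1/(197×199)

Partial fractions: 1/((2k-1)(2k+1)) = (1/2)[1/(2k-1) - 1/(2k+1)]
The series telescopes:
= (1/2)[1/19 - 1/199]
= 90/3781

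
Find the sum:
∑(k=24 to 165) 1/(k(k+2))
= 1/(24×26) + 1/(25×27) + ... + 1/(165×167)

Partial fractions: 1/(k(k+2)) = (1/2)[1/k - 1/(k+2)]
Telescoping leaves the first two and last two terms:
= (1/2)[1/24 + 1/25 - 1/166 - 1/167]
= 579289/16633200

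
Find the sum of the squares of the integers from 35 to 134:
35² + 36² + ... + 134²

Use ∑_{k=1}^{n} k² = n(n+1)(2n+1)/6, then subtract the first 34 terms.
∑_{k=1}^{134} k² = 134×135×269/6 = 811035
∑_{k=1}^{34} k² = 34×35×69/6 = 13685
∑_{k=35}^{134} k² = 811035 - 13685 = 797350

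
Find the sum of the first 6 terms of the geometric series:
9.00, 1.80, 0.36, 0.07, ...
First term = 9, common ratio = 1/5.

Sₙ = a(1 - rⁿ) / (1 - r)
S_6 = 9(1 - (1/5)^6) / (1 - (1/5))
S_6 = 9(1 - (1/15625)) / (4/5)
S_6 = 35154/3125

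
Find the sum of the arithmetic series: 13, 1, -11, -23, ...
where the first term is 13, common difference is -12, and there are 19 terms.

Sₙ = n/2 × (first + last)
Last term = a + (n-1)d = 13 + (19-1)×(-12) = -203
S_19 = 19/2 × (13 + (-203))
S_19 = 19/2 × (-190) = -1805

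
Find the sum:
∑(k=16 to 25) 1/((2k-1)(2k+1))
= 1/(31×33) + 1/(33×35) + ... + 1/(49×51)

Partial fractions: 1/((2k-1)(2k+1)) = (1/2)[1/(2k-1) - 1/(2k+1)]
The series telescopes:
= (1/2)[1/31 - 1/51]
= 10/1581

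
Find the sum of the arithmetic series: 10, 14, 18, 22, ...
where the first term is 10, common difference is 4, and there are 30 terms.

Sₙ = n/2 × (first + last)
Last term = a + (n-1)d = 10 + (30-1)×4 = 126
S_30 = 30/2 × (10 + 126)
S_30 = 30/2 × 136 = 2040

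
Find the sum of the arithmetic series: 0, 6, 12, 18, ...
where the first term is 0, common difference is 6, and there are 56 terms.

Sₙ = n/2 × (first + last)
Last term = a + (n-1)d = 0 + (56-1)×6 = 330
S_56 = 56/2 × (0 + 330)
S_56 = 56/2 × 330 = 9240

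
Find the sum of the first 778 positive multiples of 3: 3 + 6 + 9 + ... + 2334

Factor out 3: = 3(1 + 2 + ... + 778) = 3 × n(n+1)/2
= 3 × 778×779/2
= 3 × 303031
= 909093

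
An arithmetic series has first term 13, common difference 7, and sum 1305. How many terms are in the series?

Using S = n/2 × [2a + (n-1)d]
1305 = n/2 × [2(13) + (n-1)(7)]
1305 = n/2 × [26 + 7n - 7]
2610 = n × [19 + 7n]
7n² + (19)n - 2610 = 0
Discriminant: Δ = (19)² - 4(7)(-2610) = 361 + 73080 = 73441
√Δ = 271
n = [-(19) + √Δ] / (2·7) = (-19 + 271) / 14 = 252 / 14 = 18
(The negative root is discarded since n must be a positive integer.)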